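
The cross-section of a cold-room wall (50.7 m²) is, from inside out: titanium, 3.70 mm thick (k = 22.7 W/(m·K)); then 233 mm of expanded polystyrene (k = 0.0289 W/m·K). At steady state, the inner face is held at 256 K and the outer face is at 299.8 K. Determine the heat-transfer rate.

Resistance network (inner→outer):
  R_titanium = L/(kA) = 0.00370/(22.7·50.7) = 3.215×10^-6 K/W
  R_expanded polystyrene = L/(kA) = 0.233/(0.0289·50.7) = 0.1590 K/W
ΣR = 3.215×10^-6 + 0.1590 = 0.1590 K/W
Q = ΔT/ΣR = (256 K − 299.8 K)/0.1590 = -275 W
(Negative Q ⇒ heat flows inward; heat gain = 275 W.)

Q = 275 W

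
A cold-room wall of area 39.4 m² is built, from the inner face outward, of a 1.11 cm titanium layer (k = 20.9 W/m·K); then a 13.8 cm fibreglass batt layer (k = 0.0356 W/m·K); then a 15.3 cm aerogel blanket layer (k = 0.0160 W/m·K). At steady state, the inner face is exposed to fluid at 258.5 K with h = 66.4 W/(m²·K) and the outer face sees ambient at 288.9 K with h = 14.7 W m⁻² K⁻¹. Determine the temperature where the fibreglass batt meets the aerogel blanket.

T = 267.25 K

Treat each layer as a resistance in series:
  R_conv,in = 1/(hA) = 1/(66.4·39.4) = 3.822×10^-4 K/W
  R_titanium = L/(kA) = 0.0111/(20.9·39.4) = 1.348×10^-5 K/W
  R_fibreglass batt = L/(kA) = 0.138/(0.0356·39.4) = 0.09839 K/W
  R_aerogel blanket = L/(kA) = 0.153/(0.0160·39.4) = 0.2427 K/W
  R_conv,out = 1/(hA) = 1/(14.7·39.4) = 0.001727 K/W
ΣR = 3.822×10^-4 + 1.348×10^-5 + 0.09839 + 0.2427 + 0.001727 = 0.3432 K/W
Q = ΔT/ΣR = (258.5 K − 288.9 K)/0.3432 = -88.58 W
From the inner boundary to the fibreglass batt/aerogel blanket interface, ΣR_partial = 0.09879 K/W.
T_interface = T_in − Q·ΣR_partial = 258.5 K − (-88.58)(0.09879) = 267.25 K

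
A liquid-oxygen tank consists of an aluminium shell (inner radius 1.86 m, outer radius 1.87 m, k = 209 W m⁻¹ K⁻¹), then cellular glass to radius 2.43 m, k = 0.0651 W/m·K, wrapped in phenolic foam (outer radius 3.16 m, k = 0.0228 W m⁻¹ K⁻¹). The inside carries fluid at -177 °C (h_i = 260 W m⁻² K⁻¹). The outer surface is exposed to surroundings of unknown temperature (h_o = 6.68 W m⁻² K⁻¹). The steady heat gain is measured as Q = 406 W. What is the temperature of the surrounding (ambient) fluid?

Series resistances:
  R_conv,in = 1/(4πr²h) = 1/(4π·1.86²·260) = 8.847×10^-5 K/W
  R_aluminium = (1/1.86 − 1/1.87)/(4πk) = 0.002875/(4π·209) = 1.095×10^-6 K/W
  R_cellular glass = (1/1.87 − 1/2.43)/(4πk) = 0.1232/(4π·0.0651) = 0.1506 K/W
  R_phenolic foam = (1/2.43 − 1/3.16)/(4πk) = 0.09507/(4π·0.0228) = 0.3318 K/W
  R_conv,out = 1/(4πr²h) = 1/(4π·3.16²·6.68) = 0.001193 K/W
ΣR = 0.4837 K/W
ΔT = Q·ΣR = 406 × 0.4837 = 196.4 K
Heat flows inward, so T_out = T_in + ΔT = -177 + 196.4 = 19.4 °C

T_out = 19.4 °C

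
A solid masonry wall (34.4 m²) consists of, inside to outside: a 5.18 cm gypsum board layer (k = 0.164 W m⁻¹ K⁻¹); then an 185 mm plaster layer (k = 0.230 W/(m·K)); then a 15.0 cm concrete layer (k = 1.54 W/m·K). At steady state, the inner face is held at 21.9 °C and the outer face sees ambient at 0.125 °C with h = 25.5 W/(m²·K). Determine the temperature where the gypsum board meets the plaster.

T = 16.4 °C

Series thermal resistances, inner to outer:
  R_gypsum board = L/(kA) = 0.0518/(0.164·34.4) = 0.009182 K/W
  R_plaster = L/(kA) = 0.185/(0.230·34.4) = 0.02338 K/W
  R_concrete = L/(kA) = 0.150/(1.54·34.4) = 0.002831 K/W
  R_conv,out = 1/(hA) = 1/(25.5·34.4) = 0.001140 K/W
ΣR = 0.009182 + 0.02338 + 0.002831 + 0.001140 = 0.03653 K/W
Q = ΔT/ΣR = (21.9 °C − 0.125 °C)/0.03653 = 596.1 W
From the inner boundary to the gypsum board/plaster interface, ΣR_partial = 0.009182 K/W.
T_interface = T_in − Q·ΣR_partial = 21.9 °C − (596.1)(0.009182) = 16.4 °C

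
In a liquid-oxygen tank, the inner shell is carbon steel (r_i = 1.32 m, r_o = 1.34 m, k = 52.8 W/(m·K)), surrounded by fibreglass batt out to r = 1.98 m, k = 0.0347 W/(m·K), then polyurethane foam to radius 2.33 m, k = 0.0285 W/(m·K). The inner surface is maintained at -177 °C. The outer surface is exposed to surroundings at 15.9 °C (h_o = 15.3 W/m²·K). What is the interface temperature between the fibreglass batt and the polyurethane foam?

Resistance network (inner→outer):
  R_carbon steel = (1/1.32 − 1/1.34)/(4πk) = 0.01131/(4π·52.8) = 1.704×10^-5 K/W
  R_fibreglass batt = (1/1.34 − 1/1.98)/(4πk) = 0.2412/(4π·0.0347) = 0.5532 K/W
  R_polyurethane foam = (1/1.98 − 1/2.33)/(4πk) = 0.07587/(4π·0.0285) = 0.2118 K/W
  R_conv,out = 1/(4πr²h) = 1/(4π·2.33²·15.3) = 9.580×10^-4 K/W
ΣR = 1.704×10^-5 + 0.5532 + 0.2118 + 9.580×10^-4 = 0.7660 K/W
Q = ΔT/ΣR = (-177 °C − 15.9 °C)/0.7660 = -251.8 W
From the inner boundary to the fibreglass batt/polyurethane foam interface, ΣR_partial = 0.5532 K/W.
T_interface = T_in − Q·ΣR_partial = -177 °C − (-251.8)(0.5532) = -37.7 °C

T = -37.7 °C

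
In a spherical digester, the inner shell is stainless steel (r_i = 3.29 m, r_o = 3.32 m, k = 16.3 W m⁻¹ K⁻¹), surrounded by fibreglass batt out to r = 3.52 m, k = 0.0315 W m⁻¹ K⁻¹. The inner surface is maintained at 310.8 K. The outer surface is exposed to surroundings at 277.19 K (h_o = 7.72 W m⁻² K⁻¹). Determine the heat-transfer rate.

Series thermal resistances, inner to outer:
  R_stainless steel = (1/3.29 − 1/3.32)/(4πk) = 0.002747/(4π·16.3) = 1.341×10^-5 K/W
  R_fibreglass batt = (1/3.32 − 1/3.52)/(4πk) = 0.01711/(4π·0.0315) = 0.04323 K/W
  R_conv,out = 1/(4πr²h) = 1/(4π·3.52²·7.72) = 8.319×10^-4 K/W
ΣR = 1.341×10^-5 + 0.04323 + 8.319×10^-4 = 0.04408 K/W
Q = ΔT/ΣR = (310.8 K − 277.19 K)/0.04408 = 762 W

Q = 762 W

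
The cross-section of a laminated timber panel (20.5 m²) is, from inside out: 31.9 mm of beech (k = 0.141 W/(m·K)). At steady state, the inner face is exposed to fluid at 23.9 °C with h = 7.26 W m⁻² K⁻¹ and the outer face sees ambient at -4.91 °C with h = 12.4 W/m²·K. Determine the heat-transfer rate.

Q = 1330 W

Treat each layer as a resistance in series:
  R_conv,in = 1/(hA) = 1/(7.26·20.5) = 0.006719 K/W
  R_beech = L/(kA) = 0.0319/(0.141·20.5) = 0.01104 K/W
  R_conv,out = 1/(hA) = 1/(12.4·20.5) = 0.003934 K/W
ΣR = 0.006719 + 0.01104 + 0.003934 = 0.02169 K/W
Q = ΔT/ΣR = (23.9 °C − -4.91 °C)/0.02169 = 1330 W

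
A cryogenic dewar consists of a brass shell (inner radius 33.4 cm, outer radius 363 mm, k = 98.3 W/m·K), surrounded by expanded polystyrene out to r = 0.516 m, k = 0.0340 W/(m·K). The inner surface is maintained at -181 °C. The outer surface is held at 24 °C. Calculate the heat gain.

Treat each layer as a resistance in series:
  R_brass = (1/0.334 − 1/0.363)/(4πk) = 0.2392/(4π·98.3) = 1.936×10^-4 K/W
  R_expanded polystyrene = (1/0.363 − 1/0.516)/(4πk) = 0.8168/(4π·0.0340) = 1.912 K/W
ΣR = 1.936×10^-4 + 1.912 = 1.912 K/W
Q = ΔT/ΣR = (-181 °C − 24 °C)/1.912 = -107 W
(Negative Q ⇒ heat flows inward; heat gain = 107 W.)

Q = 107 W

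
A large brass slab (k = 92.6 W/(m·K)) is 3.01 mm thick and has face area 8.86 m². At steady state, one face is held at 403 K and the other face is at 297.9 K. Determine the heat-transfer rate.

Q = 2.86×10^7 W

Q = kA·ΔT/L = 92.6 × 8.86 × |403 K − 297.9 K| / 0.00301 = 2.86×10^7 W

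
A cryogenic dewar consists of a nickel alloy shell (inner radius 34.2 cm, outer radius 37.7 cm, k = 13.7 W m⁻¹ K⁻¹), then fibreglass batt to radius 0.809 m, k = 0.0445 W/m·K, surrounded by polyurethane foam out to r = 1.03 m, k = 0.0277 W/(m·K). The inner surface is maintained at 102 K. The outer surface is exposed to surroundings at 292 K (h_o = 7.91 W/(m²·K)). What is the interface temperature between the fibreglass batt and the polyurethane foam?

Series thermal resistances, inner to outer:
  R_nickel alloy = (1/0.342 − 1/0.377)/(4πk) = 0.2715/(4π·13.7) = 0.001577 K/W
  R_fibreglass batt = (1/0.377 − 1/0.809)/(4πk) = 1.416/(4π·0.0445) = 2.533 K/W
  R_polyurethane foam = (1/0.809 − 1/1.03)/(4πk) = 0.2652/(4π·0.0277) = 0.7619 K/W
  R_conv,out = 1/(4πr²h) = 1/(4π·1.03²·7.91) = 0.009483 K/W
ΣR = 0.001577 + 2.533 + 0.7619 + 0.009483 = 3.306 K/W
Q = ΔT/ΣR = (102 K − 292 K)/3.306 = -57.47 W
From the inner boundary to the fibreglass batt/polyurethane foam interface, ΣR_partial = 2.535 K/W.
T_interface = T_in − Q·ΣR_partial = 102 K − (-57.47)(2.535) = 247.7 K

T = 247.7 K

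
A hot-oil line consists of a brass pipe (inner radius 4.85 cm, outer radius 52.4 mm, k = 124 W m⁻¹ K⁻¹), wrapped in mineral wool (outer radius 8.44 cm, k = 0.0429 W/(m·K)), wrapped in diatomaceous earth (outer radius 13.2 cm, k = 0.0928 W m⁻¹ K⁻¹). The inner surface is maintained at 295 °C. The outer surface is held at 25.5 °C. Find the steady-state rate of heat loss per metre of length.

Q' = 106 W/m

Series thermal resistances, inner to outer:
  R'_brass = ln(0.0524/0.0485)/(2πk) = 0.07734/(2π·124) = 9.927×10^-5 m·K/W
  R'_mineral wool = ln(0.0844/0.0524)/(2πk) = 0.4767/(2π·0.0429) = 1.768 m·K/W
  R'_diatomaceous earth = ln(0.132/0.0844)/(2πk) = 0.4472/(2π·0.0928) = 0.7670 m·K/W
ΣR = 9.927×10^-5 + 1.768 + 0.7670 = 2.535 m·K/W
Q' = ΔT/ΣR = (295 °C − 25.5 °C)/2.535 = 106 W/m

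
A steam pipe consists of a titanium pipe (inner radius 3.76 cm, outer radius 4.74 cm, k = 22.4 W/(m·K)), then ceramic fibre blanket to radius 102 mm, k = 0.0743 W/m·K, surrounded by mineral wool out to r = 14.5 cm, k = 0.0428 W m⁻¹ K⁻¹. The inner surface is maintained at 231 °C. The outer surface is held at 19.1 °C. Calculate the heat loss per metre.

Series thermal resistances, inner to outer:
  R'_titanium = ln(0.0474/0.0376)/(2πk) = 0.2316/(2π·22.4) = 0.001646 m·K/W
  R'_ceramic fibre blanket = ln(0.102/0.0474)/(2πk) = 0.7664/(2π·0.0743) = 1.642 m·K/W
  R'_mineral wool = ln(0.145/0.102)/(2πk) = 0.3518/(2π·0.0428) = 1.308 m·K/W
ΣR = 0.001646 + 1.642 + 1.308 = 2.952 m·K/W
Q' = ΔT/ΣR = (231 °C − 19.1 °C)/2.952 = 71.8 W/m

Q' = 71.8 W/m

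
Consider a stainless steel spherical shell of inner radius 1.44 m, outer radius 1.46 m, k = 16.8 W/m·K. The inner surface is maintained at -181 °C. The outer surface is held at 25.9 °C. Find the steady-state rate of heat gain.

Q = 4590 kW

Q = 4πk·ΔT/(1/r₁ − 1/r₂) = 4π × 16.8 × 206.9 / (1/1.44 − 1/1.46) = 4.59×10^6 W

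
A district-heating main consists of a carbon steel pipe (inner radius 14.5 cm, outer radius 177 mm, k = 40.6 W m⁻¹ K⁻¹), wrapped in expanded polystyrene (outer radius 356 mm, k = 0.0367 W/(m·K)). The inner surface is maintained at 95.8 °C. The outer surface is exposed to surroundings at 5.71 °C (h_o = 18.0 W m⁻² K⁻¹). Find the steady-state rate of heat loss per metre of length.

Series thermal resistances, inner to outer:
  R'_carbon steel = ln(0.177/0.145)/(2πk) = 0.1994/(2π·40.6) = 7.817×10^-4 m·K/W
  R'_expanded polystyrene = ln(0.356/0.177)/(2πk) = 0.6988/(2π·0.0367) = 3.030 m·K/W
  R'_conv,out = 1/(2πr h) = 1/(2π·0.356·18.0) = 0.02484 m·K/W
ΣR = 7.817×10^-4 + 3.030 + 0.02484 = 3.056 m·K/W
Q' = ΔT/ΣR = (95.8 °C − 5.71 °C)/3.056 = 29.5 W/m

Q' = 29.5 W/m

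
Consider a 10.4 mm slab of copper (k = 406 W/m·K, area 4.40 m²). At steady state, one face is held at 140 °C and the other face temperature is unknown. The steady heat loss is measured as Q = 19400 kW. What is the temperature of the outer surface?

T_out = 27.1 °C

Sum the resistances:
  R_copper = L/(kA) = 0.0104/(406·4.40) = 5.822×10^-6 K/W
ΣR = 5.822×10^-6 K/W
ΔT = Q·ΣR = 1.94×10^7 × 5.822×10^-6 = 112.9 K
Heat flows outward, so T_out = T_in − ΔT = 140 − 112.9 = 27.1 °C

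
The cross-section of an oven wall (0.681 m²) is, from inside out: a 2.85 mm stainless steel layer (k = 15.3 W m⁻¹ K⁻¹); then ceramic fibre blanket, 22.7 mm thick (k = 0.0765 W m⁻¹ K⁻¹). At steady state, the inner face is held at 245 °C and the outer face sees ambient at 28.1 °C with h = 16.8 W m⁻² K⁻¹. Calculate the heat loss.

Q = 414 W

Resistance network (inner→outer):
  R_stainless steel = L/(kA) = 0.00285/(15.3·0.681) = 2.735×10^-4 K/W
  R_ceramic fibre blanket = L/(kA) = 0.0227/(0.0765·0.681) = 0.4357 K/W
  R_conv,out = 1/(hA) = 1/(16.8·0.681) = 0.08741 K/W
ΣR = 2.735×10^-4 + 0.4357 + 0.08741 = 0.5234 K/W
Q = ΔT/ΣR = (245 °C − 28.1 °C)/0.5234 = 414 W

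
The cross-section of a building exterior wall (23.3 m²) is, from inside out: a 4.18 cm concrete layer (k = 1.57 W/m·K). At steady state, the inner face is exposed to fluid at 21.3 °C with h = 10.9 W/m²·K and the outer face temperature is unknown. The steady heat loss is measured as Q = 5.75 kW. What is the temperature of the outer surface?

Sum the resistances:
  R_conv,in = 1/(hA) = 1/(10.9·23.3) = 0.003937 K/W
  R_concrete = L/(kA) = 0.0418/(1.57·23.3) = 0.001143 K/W
ΣR = 0.005080 K/W
ΔT = Q·ΣR = 5750 × 0.005080 = 29.21 K
Heat flows outward, so T_out = T_in − ΔT = 21.3 − 29.21 = -7.91 °C

T_out = -7.91 °C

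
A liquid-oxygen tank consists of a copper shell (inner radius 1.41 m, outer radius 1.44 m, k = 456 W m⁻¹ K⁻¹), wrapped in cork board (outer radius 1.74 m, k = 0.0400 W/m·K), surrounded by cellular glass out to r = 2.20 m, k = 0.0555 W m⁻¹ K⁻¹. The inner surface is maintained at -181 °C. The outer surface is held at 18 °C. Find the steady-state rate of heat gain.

Series thermal resistances, inner to outer:
  R_copper = (1/1.41 − 1/1.44)/(4πk) = 0.01478/(4π·456) = 2.578×10^-6 K/W
  R_cork board = (1/1.44 − 1/1.74)/(4πk) = 0.1197/(4π·0.0400) = 0.2382 K/W
  R_cellular glass = (1/1.74 − 1/2.20)/(4πk) = 0.1202/(4π·0.0555) = 0.1723 K/W
ΣR = 2.578×10^-6 + 0.2382 + 0.1723 = 0.4105 K/W
Q = ΔT/ΣR = (-181 °C − 18 °C)/0.4105 = -485 W
(Negative Q ⇒ heat flows inward; heat gain = 485 W.)

Q = 485 W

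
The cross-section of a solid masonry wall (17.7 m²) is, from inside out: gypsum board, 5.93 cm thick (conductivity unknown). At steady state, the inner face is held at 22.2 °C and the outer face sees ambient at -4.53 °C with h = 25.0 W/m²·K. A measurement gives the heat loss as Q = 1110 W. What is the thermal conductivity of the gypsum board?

k = 0.154 W/m·K

ΣR = ΔT/Q = |22.2 − -4.53|/1110 = 0.02408 K/W
Known resistances:
  R_conv,out = 1/(hA) = 1/(25.0·17.7) = 0.002260 K/W
R_gypsum board = ΣR − ΣR_known = 0.02408 − 0.002260 = 0.02182 K/W
L/(kA) = 0.02182 ⇒ k = 0.0593/(0.02182·17.7) = 0.154 W/m·K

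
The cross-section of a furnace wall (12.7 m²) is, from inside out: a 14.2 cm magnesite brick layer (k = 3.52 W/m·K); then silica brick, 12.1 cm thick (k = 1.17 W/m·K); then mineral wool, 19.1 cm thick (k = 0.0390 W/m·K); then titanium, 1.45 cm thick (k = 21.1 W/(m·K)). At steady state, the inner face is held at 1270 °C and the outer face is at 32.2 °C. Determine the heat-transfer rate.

Resistance network (inner→outer):
  R_magnesite brick = L/(kA) = 0.142/(3.52·12.7) = 0.003176 K/W
  R_silica brick = L/(kA) = 0.121/(1.17·12.7) = 0.008143 K/W
  R_mineral wool = L/(kA) = 0.191/(0.0390·12.7) = 0.3856 K/W
  R_titanium = L/(kA) = 0.0145/(21.1·12.7) = 5.411×10^-5 K/W
ΣR = 0.003176 + 0.008143 + 0.3856 + 5.411×10^-5 = 0.3970 K/W
Q = ΔT/ΣR = (1270 °C − 32.2 °C)/0.3970 = 3120 W

Q = 3.12 kW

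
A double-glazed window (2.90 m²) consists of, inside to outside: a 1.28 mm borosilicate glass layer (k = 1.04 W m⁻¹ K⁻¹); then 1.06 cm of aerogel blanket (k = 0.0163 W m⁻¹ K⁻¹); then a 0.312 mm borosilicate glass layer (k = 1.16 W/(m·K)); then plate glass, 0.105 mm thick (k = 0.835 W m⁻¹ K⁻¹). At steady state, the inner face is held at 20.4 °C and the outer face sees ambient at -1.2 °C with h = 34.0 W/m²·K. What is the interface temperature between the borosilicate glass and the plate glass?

T = -0.26 °C

Resistance network (inner→outer):
  R_borosilicate glass = L/(kA) = 0.00128/(1.04·2.90) = 4.244×10^-4 K/W
  R_aerogel blanket = L/(kA) = 0.0106/(0.0163·2.90) = 0.2242 K/W
  R_borosilicate glass = L/(kA) = 3.12×10^-4/(1.16·2.90) = 9.275×10^-5 K/W
  R_plate glass = L/(kA) = 1.05×10^-4/(0.835·2.90) = 4.336×10^-5 K/W
  R_conv,out = 1/(hA) = 1/(34.0·2.90) = 0.01014 K/W
ΣR = 4.244×10^-4 + 0.2242 + 9.275×10^-5 + 4.336×10^-5 + 0.01014 = 0.2349 K/W
Q = ΔT/ΣR = (20.4 °C − -1.2 °C)/0.2349 = 91.95 W
From the inner boundary to the borosilicate glass/plate glass interface, ΣR_partial = 0.2247 K/W.
T_interface = T_in − Q·ΣR_partial = 20.4 °C − (91.95)(0.2247) = -0.26 °C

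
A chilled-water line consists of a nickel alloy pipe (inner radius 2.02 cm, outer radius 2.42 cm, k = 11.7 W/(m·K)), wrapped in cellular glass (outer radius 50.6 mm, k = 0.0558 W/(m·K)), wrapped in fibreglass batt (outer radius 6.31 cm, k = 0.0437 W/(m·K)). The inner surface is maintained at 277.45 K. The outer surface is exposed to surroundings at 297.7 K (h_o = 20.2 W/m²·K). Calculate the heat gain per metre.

Resistance network (inner→outer):
  R'_nickel alloy = ln(0.0242/0.0202)/(2πk) = 0.1807/(2π·11.7) = 0.002458 m·K/W
  R'_cellular glass = ln(0.0506/0.0242)/(2πk) = 0.7376/(2π·0.0558) = 2.104 m·K/W
  R'_fibreglass batt = ln(0.0631/0.0506)/(2πk) = 0.2208/(2π·0.0437) = 0.8040 m·K/W
  R'_conv,out = 1/(2πr h) = 1/(2π·0.0631·20.2) = 0.1249 m·K/W
ΣR = 0.002458 + 2.104 + 0.8040 + 0.1249 = 3.035 m·K/W
Q' = ΔT/ΣR = (277.45 K − 297.7 K)/3.035 = -6.67 W/m
(Negative Q' ⇒ heat flows inward; heat gain = 6.67 W/m.)

Q' = 6.67 W/m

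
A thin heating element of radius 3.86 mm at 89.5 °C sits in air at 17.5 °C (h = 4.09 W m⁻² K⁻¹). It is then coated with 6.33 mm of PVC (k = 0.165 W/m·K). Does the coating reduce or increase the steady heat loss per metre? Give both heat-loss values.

Critical radius for a cylinder: r_cr = k/h = 0.0403 m = 4.03 cm.
Outer radius after coating: r₂ = 0.00386 + 0.00633 = 0.01019 m.
Since r₁ < r_cr and r₂ ≤ r_cr, the coating moves toward the maximum at r_cr — heat loss rises.
Bare: R = 1/(2πr₁h) = 10.08 m·K/W; Q = 72/10.08 = 7.14 W/m.
Coated: R = R_cond + R_conv = 4.755 m·K/W; Q = 72/4.755 = 15.1 W/m.

increases: 7.14 → 15.1 W/m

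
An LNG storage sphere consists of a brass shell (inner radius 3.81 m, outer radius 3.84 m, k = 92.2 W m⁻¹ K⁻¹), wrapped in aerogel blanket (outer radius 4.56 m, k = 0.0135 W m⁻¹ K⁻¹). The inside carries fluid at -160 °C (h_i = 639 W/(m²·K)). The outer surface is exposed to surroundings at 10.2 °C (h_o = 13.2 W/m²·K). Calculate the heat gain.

Q = 701 W

Series thermal resistances, inner to outer:
  R_conv,in = 1/(4πr²h) = 1/(4π·3.81²·639) = 8.579×10^-6 K/W
  R_brass = (1/3.81 − 1/3.84)/(4πk) = 0.002051/(4π·92.2) = 1.770×10^-6 K/W
  R_aerogel blanket = (1/3.84 − 1/4.56)/(4πk) = 0.04112/(4π·0.0135) = 0.2424 K/W
  R_conv,out = 1/(4πr²h) = 1/(4π·4.56²·13.2) = 2.899×10^-4 K/W
ΣR = 8.579×10^-6 + 1.770×10^-6 + 0.2424 + 2.899×10^-4 = 0.2427 K/W
Q = ΔT/ΣR = (-160 °C − 10.2 °C)/0.2427 = -701 W
(Negative Q ⇒ heat flows inward; heat gain = 701 W.)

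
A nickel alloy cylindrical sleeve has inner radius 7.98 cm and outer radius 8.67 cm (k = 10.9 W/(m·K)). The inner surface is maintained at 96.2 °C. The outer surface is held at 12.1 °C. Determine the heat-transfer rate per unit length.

Q' = 69.5 kW/m

Q' = 2πk·ΔT/ln(r₂/r₁) = 2π × 10.9 × 84.1 / ln(0.0867/0.0798) = 69500 W/m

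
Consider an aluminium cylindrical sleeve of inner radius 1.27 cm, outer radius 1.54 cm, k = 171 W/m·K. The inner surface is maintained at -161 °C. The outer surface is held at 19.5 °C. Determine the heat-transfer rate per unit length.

Q' = 1010 kW/m

Q' = 2πk·ΔT/ln(r₂/r₁) = 2π × 171 × 180.5 / ln(0.0154/0.0127) = 1.01×10^6 W/m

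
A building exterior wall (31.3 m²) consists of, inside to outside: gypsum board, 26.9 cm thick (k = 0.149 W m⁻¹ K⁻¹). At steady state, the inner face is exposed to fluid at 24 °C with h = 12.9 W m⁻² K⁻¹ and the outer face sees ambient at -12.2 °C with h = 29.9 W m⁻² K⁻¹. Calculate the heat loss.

Q = 591 W

Series thermal resistances, inner to outer:
  R_conv,in = 1/(hA) = 1/(12.9·31.3) = 0.002477 K/W
  R_gypsum board = L/(kA) = 0.269/(0.149·31.3) = 0.05768 K/W
  R_conv,out = 1/(hA) = 1/(29.9·31.3) = 0.001069 K/W
ΣR = 0.002477 + 0.05768 + 0.001069 = 0.06123 K/W
Q = ΔT/ΣR = (24 °C − -12.2 °C)/0.06123 = 591 W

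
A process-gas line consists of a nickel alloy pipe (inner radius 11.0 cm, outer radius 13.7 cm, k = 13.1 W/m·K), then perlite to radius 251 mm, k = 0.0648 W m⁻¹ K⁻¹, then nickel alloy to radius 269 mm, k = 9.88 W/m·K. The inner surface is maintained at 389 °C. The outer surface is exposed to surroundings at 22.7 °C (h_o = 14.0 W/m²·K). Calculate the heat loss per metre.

Q' = 239 W/m

Series thermal resistances, inner to outer:
  R'_nickel alloy = ln(0.137/0.110)/(2πk) = 0.2195/(2π·13.1) = 0.002667 m·K/W
  R'_perlite = ln(0.251/0.137)/(2πk) = 0.6055/(2π·0.0648) = 1.487 m·K/W
  R'_nickel alloy = ln(0.269/0.251)/(2πk) = 0.06926/(2π·9.88) = 0.001116 m·K/W
  R'_conv,out = 1/(2πr h) = 1/(2π·0.269·14.0) = 0.04226 m·K/W
ΣR = 0.002667 + 1.487 + 0.001116 + 0.04226 = 1.533 m·K/W
Q' = ΔT/ΣR = (389 °C − 22.7 °C)/1.533 = 239 W/m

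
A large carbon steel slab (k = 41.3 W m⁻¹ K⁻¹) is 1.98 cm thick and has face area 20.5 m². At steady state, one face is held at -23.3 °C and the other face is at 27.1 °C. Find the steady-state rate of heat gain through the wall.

Q = kA·ΔT/L = 41.3 × 20.5 × |-23.3 °C − 27.1 °C| / 0.0198 = 2.16×10^6 W

Q = 2160 kW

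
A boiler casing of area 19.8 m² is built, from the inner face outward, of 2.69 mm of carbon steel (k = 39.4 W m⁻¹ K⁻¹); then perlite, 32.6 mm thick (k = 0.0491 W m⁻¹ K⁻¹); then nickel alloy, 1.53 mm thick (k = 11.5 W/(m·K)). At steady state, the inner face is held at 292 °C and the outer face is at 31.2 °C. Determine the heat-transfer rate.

Q = 7.78 kW

Series thermal resistances, inner to outer:
  R_carbon steel = L/(kA) = 0.00269/(39.4·19.8) = 3.448×10^-6 K/W
  R_perlite = L/(kA) = 0.0326/(0.0491·19.8) = 0.03353 K/W
  R_nickel alloy = L/(kA) = 0.00153/(11.5·19.8) = 6.719×10^-6 K/W
ΣR = 3.448×10^-6 + 0.03353 + 6.719×10^-6 = 0.03354 K/W
Q = ΔT/ΣR = (292 °C − 31.2 °C)/0.03354 = 7780 W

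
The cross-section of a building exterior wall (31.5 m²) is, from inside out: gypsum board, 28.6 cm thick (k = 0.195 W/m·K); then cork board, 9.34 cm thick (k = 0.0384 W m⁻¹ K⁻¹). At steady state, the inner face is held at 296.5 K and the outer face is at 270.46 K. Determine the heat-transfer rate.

Treat each layer as a resistance in series:
  R_gypsum board = L/(kA) = 0.286/(0.195·31.5) = 0.04656 K/W
  R_cork board = L/(kA) = 0.0934/(0.0384·31.5) = 0.07722 K/W
ΣR = 0.04656 + 0.07722 = 0.1238 K/W
Q = ΔT/ΣR = (296.5 K − 270.46 K)/0.1238 = 210 W

Q = 210 W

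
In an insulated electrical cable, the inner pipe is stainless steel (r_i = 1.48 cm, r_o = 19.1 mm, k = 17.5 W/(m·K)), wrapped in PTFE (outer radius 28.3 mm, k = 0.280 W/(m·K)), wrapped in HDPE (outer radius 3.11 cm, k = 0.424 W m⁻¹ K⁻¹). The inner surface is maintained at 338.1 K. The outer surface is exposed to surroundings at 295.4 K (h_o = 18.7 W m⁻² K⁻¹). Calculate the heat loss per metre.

Resistance network (inner→outer):
  R'_stainless steel = ln(0.0191/0.0148)/(2πk) = 0.2551/(2π·17.5) = 0.002320 m·K/W
  R'_PTFE = ln(0.0283/0.0191)/(2πk) = 0.3932/(2π·0.280) = 0.2235 m·K/W
  R'_HDPE = ln(0.0311/0.0283)/(2πk) = 0.09435/(2π·0.424) = 0.03541 m·K/W
  R'_conv,out = 1/(2πr h) = 1/(2π·0.0311·18.7) = 0.2737 m·K/W
ΣR = 0.002320 + 0.2235 + 0.03541 + 0.2737 = 0.5349 m·K/W
Q' = ΔT/ΣR = (338.1 K − 295.4 K)/0.5349 = 79.8 W/m

Q' = 79.8 W/m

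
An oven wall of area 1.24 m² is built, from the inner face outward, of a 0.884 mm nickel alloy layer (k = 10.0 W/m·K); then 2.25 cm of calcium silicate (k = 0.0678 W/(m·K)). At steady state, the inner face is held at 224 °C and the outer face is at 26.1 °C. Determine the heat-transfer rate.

Q = 739 W

Resistance network (inner→outer):
  R_nickel alloy = L/(kA) = 8.84×10^-4/(10.0·1.24) = 7.129×10^-5 K/W
  R_calcium silicate = L/(kA) = 0.0225/(0.0678·1.24) = 0.2676 K/W
ΣR = 7.129×10^-5 + 0.2676 = 0.2677 K/W
Q = ΔT/ΣR = (224 °C − 26.1 °C)/0.2677 = 739 W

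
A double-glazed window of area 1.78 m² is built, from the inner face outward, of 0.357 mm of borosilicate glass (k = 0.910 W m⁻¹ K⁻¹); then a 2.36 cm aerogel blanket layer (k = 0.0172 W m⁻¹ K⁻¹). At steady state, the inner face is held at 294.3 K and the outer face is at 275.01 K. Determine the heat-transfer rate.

Series thermal resistances, inner to outer:
  R_borosilicate glass = L/(kA) = 3.57×10^-4/(0.910·1.78) = 2.204×10^-4 K/W
  R_aerogel blanket = L/(kA) = 0.0236/(0.0172·1.78) = 0.7708 K/W
ΣR = 2.204×10^-4 + 0.7708 = 0.7710 K/W
Q = ΔT/ΣR = (294.3 K − 275.01 K)/0.7710 = 25.0 W

Q = 25.0 W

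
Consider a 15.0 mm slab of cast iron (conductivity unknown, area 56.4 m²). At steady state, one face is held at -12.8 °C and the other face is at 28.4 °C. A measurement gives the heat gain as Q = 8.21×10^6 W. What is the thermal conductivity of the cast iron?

k = 53.0 W/m·K

ΣR = ΔT/Q = |-12.8 − 28.4|/8.21×10^6 = 5.018×10^-6 K/W
L/(kA) = 5.018×10^-6 ⇒ k = 0.0150/(5.018×10^-6·56.4) = 53.0 W/m·K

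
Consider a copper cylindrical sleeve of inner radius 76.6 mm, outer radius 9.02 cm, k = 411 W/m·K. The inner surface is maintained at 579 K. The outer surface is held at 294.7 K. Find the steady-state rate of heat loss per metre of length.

Q' = 2πk·ΔT/ln(r₂/r₁) = 2π × 411 × 284.3 / ln(0.0902/0.0766) = 4.49×10^6 W/m

Q' = 4490 kW/m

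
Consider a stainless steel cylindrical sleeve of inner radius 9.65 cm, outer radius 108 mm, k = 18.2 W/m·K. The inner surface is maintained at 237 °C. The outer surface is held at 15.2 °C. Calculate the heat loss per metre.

Q' = 2.25×10^5 W/m

Q' = 2πk·ΔT/ln(r₂/r₁) = 2π × 18.2 × 221.8 / ln(0.108/0.0965) = 2.25×10^5 W/m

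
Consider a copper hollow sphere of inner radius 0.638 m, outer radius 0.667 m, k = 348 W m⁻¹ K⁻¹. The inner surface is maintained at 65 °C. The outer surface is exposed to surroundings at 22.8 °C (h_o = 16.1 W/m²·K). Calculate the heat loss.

Q = 3.79 kW

Treat each layer as a resistance in series:
  R_copper = (1/0.638 − 1/0.667)/(4πk) = 0.06815/(4π·348) = 1.558×10^-5 K/W
  R_conv,out = 1/(4πr²h) = 1/(4π·0.667²·16.1) = 0.01111 K/W
ΣR = 1.558×10^-5 + 0.01111 = 0.01113 K/W
Q = ΔT/ΣR = (65 °C − 22.8 °C)/0.01113 = 3790 W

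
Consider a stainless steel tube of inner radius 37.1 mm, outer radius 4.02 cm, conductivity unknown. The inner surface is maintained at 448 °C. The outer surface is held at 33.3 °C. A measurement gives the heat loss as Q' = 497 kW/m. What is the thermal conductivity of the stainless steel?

k = 15.3 W/m·K

ΣR = ΔT/Q' = |448 − 33.3|/4.97×10^5 = 8.344×10^-4 m·K/W
ln(r₂/r₁)/(2πk) = 8.344×10^-4 ⇒ k = 0.08025/(2π·8.344×10^-4) = 15.3 W/m·K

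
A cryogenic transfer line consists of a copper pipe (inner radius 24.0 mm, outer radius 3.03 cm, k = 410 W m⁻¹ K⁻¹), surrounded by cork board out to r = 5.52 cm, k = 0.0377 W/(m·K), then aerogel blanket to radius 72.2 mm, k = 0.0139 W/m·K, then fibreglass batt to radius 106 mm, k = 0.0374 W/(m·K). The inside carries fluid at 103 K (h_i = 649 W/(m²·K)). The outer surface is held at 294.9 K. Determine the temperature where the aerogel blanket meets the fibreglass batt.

Treat each layer as a resistance in series:
  R'_conv,in = 1/(2πr h) = 1/(2π·0.0240·649) = 0.01022 m·K/W
  R'_copper = ln(0.0303/0.0240)/(2πk) = 0.2331/(2π·410) = 9.048×10^-5 m·K/W
  R'_cork board = ln(0.0552/0.0303)/(2πk) = 0.5998/(2π·0.0377) = 2.532 m·K/W
  R'_aerogel blanket = ln(0.0722/0.0552)/(2πk) = 0.2685/(2π·0.0139) = 3.074 m·K/W
  R'_fibreglass batt = ln(0.106/0.0722)/(2πk) = 0.3840/(2π·0.0374) = 1.634 m·K/W
ΣR = 0.01022 + 9.048×10^-5 + 2.532 + 3.074 + 1.634 = 7.250 m·K/W
Q' = ΔT/ΣR = (103 K − 294.9 K)/7.250 = -26.47 W/m
From the inner boundary to the aerogel blanket/fibreglass batt interface, ΣR_partial = 5.616 m·K/W.
T_interface = T_in − Q'·ΣR_partial = 103 K − (-26.47)(5.616) = 251.7 K

T = 251.7 K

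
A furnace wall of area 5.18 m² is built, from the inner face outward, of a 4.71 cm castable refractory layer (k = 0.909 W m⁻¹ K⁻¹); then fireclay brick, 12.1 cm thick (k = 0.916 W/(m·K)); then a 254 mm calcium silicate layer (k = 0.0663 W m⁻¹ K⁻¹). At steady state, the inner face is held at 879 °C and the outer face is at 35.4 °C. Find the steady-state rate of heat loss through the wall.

Series thermal resistances, inner to outer:
  R_castable refractory = L/(kA) = 0.0471/(0.909·5.18) = 0.01000 K/W
  R_fireclay brick = L/(kA) = 0.121/(0.916·5.18) = 0.02550 K/W
  R_calcium silicate = L/(kA) = 0.254/(0.0663·5.18) = 0.7396 K/W
ΣR = 0.01000 + 0.02550 + 0.7396 = 0.7751 K/W
Q = ΔT/ΣR = (879 °C − 35.4 °C)/0.7751 = 1090 W

Q = 1090 W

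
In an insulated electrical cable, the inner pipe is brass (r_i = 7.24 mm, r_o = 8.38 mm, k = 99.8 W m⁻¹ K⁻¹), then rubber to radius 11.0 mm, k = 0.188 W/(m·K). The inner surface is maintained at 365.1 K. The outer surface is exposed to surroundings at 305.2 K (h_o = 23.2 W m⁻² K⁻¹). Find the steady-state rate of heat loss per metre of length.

Q' = 70.1 W/m

Treat each layer as a resistance in series:
  R'_brass = ln(0.00838/0.00724)/(2πk) = 0.1462/(2π·99.8) = 2.332×10^-4 m·K/W
  R'_rubber = ln(0.0110/0.00838)/(2πk) = 0.2720/(2π·0.188) = 0.2303 m·K/W
  R'_conv,out = 1/(2πr h) = 1/(2π·0.0110·23.2) = 0.6236 m·K/W
ΣR = 2.332×10^-4 + 0.2303 + 0.6236 = 0.8541 m·K/W
Q' = ΔT/ΣR = (365.1 K − 305.2 K)/0.8541 = 70.1 W/m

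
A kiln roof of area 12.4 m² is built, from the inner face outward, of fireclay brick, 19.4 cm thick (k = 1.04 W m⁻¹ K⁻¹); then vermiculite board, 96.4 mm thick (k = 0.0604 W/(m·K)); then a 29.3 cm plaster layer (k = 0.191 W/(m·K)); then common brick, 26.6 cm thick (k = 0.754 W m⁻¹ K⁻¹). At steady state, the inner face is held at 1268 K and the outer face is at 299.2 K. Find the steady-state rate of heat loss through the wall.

Series thermal resistances, inner to outer:
  R_fireclay brick = L/(kA) = 0.194/(1.04·12.4) = 0.01504 K/W
  R_vermiculite board = L/(kA) = 0.0964/(0.0604·12.4) = 0.1287 K/W
  R_plaster = L/(kA) = 0.293/(0.191·12.4) = 0.1237 K/W
  R_common brick = L/(kA) = 0.266/(0.754·12.4) = 0.02845 K/W
ΣR = 0.01504 + 0.1287 + 0.1237 + 0.02845 = 0.2959 K/W
Q = ΔT/ΣR = (1268 K − 299.2 K)/0.2959 = 3270 W

Q = 3270 W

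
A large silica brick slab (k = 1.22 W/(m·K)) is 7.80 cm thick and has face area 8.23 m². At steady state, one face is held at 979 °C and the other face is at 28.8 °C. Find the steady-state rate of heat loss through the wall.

Q = kA·ΔT/L = 1.22 × 8.23 × |979 °C − 28.8 °C| / 0.0780 = 1.22×10^5 W

Q = 122 kW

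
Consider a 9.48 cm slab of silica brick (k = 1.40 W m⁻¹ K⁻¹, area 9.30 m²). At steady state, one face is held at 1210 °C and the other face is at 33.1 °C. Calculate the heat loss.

Q = 1.62×10^5 W

Q = kA·ΔT/L = 1.40 × 9.30 × |1210 °C − 33.1 °C| / 0.0948 = 1.62×10^5 W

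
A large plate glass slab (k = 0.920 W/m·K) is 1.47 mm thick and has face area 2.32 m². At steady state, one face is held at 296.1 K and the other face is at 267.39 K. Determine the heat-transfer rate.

Q = kA·ΔT/L = 0.920 × 2.32 × |296.1 K − 267.39 K| / 0.00147 = 41700 W

Q = 41.7 kW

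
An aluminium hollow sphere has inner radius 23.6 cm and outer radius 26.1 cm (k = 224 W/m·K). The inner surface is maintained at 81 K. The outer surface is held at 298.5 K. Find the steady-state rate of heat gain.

Q = 4πk·ΔT/(1/r₁ − 1/r₂) = 4π × 224 × 217.5 / (1/0.236 − 1/0.261) = 1.51×10^6 W

Q = 1510 kW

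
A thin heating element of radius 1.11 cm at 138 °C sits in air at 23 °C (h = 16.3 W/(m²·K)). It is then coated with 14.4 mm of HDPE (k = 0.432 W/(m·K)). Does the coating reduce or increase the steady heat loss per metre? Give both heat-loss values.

increases: 131 → 167 W/m

Critical radius for a cylinder: r_cr = k/h = 0.0265 m = 2.65 cm.
Outer radius after coating: r₂ = 0.0111 + 0.0144 = 0.0255 m.
Since r₁ < r_cr and r₂ ≤ r_cr, the coating moves toward the maximum at r_cr — heat loss rises.
Bare: R = 1/(2πr₁h) = 0.8796 m·K/W; Q = 115/0.8796 = 131 W/m.
Coated: R = R_cond + R_conv = 0.6893 m·K/W; Q = 115/0.6893 = 167 W/m.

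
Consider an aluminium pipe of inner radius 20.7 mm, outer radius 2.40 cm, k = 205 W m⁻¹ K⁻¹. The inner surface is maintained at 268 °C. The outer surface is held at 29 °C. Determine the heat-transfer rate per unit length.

Q' = 2080 kW/m

Q' = 2πk·ΔT/ln(r₂/r₁) = 2π × 205 × 239 / ln(0.0240/0.0207) = 2.08×10^6 W/m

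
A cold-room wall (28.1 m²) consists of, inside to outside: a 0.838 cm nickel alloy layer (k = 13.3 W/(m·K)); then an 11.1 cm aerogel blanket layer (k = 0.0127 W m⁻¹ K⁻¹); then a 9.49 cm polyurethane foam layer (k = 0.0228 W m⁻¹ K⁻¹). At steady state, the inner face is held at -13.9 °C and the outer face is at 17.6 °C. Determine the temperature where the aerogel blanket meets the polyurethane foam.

T = 7.44 °C

Treat each layer as a resistance in series:
  R_nickel alloy = L/(kA) = 0.00838/(13.3·28.1) = 2.242×10^-5 K/W
  R_aerogel blanket = L/(kA) = 0.111/(0.0127·28.1) = 0.3110 K/W
  R_polyurethane foam = L/(kA) = 0.0949/(0.0228·28.1) = 0.1481 K/W
ΣR = 2.242×10^-5 + 0.3110 + 0.1481 = 0.4591 K/W
Q = ΔT/ΣR = (-13.9 °C − 17.6 °C)/0.4591 = -68.61 W
From the inner boundary to the aerogel blanket/polyurethane foam interface, ΣR_partial = 0.3110 K/W.
T_interface = T_in − Q·ΣR_partial = -13.9 °C − (-68.61)(0.3110) = 7.44 °C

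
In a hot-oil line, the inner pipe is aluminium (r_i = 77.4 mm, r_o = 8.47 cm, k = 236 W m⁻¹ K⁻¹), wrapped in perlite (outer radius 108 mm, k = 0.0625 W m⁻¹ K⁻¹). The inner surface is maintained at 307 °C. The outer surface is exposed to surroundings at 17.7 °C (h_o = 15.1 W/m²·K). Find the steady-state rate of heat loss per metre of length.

Series thermal resistances, inner to outer:
  R'_aluminium = ln(0.0847/0.0774)/(2πk) = 0.09013/(2π·236) = 6.078×10^-5 m·K/W
  R'_perlite = ln(0.108/0.0847)/(2πk) = 0.2430/(2π·0.0625) = 0.6188 m·K/W
  R'_conv,out = 1/(2πr h) = 1/(2π·0.108·15.1) = 0.09759 m·K/W
ΣR = 6.078×10^-5 + 0.6188 + 0.09759 = 0.7165 m·K/W
Q' = ΔT/ΣR = (307 °C − 17.7 °C)/0.7165 = 404 W/m

Q' = 404 W/m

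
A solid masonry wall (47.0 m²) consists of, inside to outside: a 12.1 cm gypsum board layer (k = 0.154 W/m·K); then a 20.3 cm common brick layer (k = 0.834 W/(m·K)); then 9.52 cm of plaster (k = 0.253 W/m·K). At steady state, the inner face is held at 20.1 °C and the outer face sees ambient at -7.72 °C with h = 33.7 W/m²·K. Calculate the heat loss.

Q = 911 W

Series thermal resistances, inner to outer:
  R_gypsum board = L/(kA) = 0.121/(0.154·47.0) = 0.01672 K/W
  R_common brick = L/(kA) = 0.203/(0.834·47.0) = 0.005179 K/W
  R_plaster = L/(kA) = 0.0952/(0.253·47.0) = 0.008006 K/W
  R_conv,out = 1/(hA) = 1/(33.7·47.0) = 6.314×10^-4 K/W
ΣR = 0.01672 + 0.005179 + 0.008006 + 6.314×10^-4 = 0.03054 K/W
Q = ΔT/ΣR = (20.1 °C − -7.72 °C)/0.03054 = 911 W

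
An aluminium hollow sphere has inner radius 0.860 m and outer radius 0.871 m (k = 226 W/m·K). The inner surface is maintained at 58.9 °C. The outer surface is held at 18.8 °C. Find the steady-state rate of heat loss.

Q = 7760 kW

Q = 4πk·ΔT/(1/r₁ − 1/r₂) = 4π × 226 × 40.1 / (1/0.860 − 1/0.871) = 7.76×10^6 W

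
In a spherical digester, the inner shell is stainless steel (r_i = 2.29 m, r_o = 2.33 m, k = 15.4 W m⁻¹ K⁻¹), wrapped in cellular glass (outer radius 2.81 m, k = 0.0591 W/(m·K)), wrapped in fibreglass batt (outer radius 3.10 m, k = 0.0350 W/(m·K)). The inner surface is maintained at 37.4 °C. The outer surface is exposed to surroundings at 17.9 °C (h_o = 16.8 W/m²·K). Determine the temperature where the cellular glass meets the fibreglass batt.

T = 26.4 °C

Series thermal resistances, inner to outer:
  R_stainless steel = (1/2.29 − 1/2.33)/(4πk) = 0.007497/(4π·15.4) = 3.874×10^-5 K/W
  R_cellular glass = (1/2.33 − 1/2.81)/(4πk) = 0.07331/(4π·0.0591) = 0.09871 K/W
  R_fibreglass batt = (1/2.81 − 1/3.10)/(4πk) = 0.03329/(4π·0.0350) = 0.07569 K/W
  R_conv,out = 1/(4πr²h) = 1/(4π·3.10²·16.8) = 4.929×10^-4 K/W
ΣR = 3.874×10^-5 + 0.09871 + 0.07569 + 4.929×10^-4 = 0.1749 K/W
Q = ΔT/ΣR = (37.4 °C − 17.9 °C)/0.1749 = 111.5 W
From the inner boundary to the cellular glass/fibreglass batt interface, ΣR_partial = 0.09875 K/W.
T_interface = T_in − Q·ΣR_partial = 37.4 °C − (111.5)(0.09875) = 26.4 °C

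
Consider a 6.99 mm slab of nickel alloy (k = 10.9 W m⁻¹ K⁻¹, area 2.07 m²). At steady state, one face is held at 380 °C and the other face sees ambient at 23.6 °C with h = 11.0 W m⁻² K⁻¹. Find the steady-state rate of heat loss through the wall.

Treat each layer as a resistance in series:
  R_nickel alloy = L/(kA) = 0.00699/(10.9·2.07) = 3.098×10^-4 K/W
  R_conv,out = 1/(hA) = 1/(11.0·2.07) = 0.04392 K/W
ΣR = 3.098×10^-4 + 0.04392 = 0.04423 K/W
Q = ΔT/ΣR = (380 °C − 23.6 °C)/0.04423 = 8060 W

Q = 8060 W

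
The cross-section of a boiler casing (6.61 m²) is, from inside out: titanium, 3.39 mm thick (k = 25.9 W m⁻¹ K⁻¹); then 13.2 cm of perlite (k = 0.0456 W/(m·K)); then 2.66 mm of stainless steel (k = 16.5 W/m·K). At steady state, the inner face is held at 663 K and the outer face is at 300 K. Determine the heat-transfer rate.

Q = 829 W

Resistance network (inner→outer):
  R_titanium = L/(kA) = 0.00339/(25.9·6.61) = 1.980×10^-5 K/W
  R_perlite = L/(kA) = 0.132/(0.0456·6.61) = 0.4379 K/W
  R_stainless steel = L/(kA) = 0.00266/(16.5·6.61) = 2.439×10^-5 K/W
ΣR = 1.980×10^-5 + 0.4379 + 2.439×10^-5 = 0.4379 K/W
Q = ΔT/ΣR = (663 K − 300 K)/0.4379 = 829 W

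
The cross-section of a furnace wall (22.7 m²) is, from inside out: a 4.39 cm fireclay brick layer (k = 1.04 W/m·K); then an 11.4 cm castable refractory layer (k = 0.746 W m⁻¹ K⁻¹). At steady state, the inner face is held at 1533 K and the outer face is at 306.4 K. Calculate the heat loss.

Q = 143 kW

Series thermal resistances, inner to outer:
  R_fireclay brick = L/(kA) = 0.0439/(1.04·22.7) = 0.001860 K/W
  R_castable refractory = L/(kA) = 0.114/(0.746·22.7) = 0.006732 K/W
ΣR = 0.001860 + 0.006732 = 0.008592 K/W
Q = ΔT/ΣR = (1533 K − 306.4 K)/0.008592 = 1.43×10^5 W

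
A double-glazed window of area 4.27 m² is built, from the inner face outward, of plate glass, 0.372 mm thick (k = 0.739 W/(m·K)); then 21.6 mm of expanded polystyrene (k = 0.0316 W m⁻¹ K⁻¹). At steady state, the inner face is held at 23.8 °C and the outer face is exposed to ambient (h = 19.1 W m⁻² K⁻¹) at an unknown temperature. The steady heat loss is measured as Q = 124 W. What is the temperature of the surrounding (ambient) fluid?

T_out = 2.41 °C

Series resistances:
  R_plate glass = L/(kA) = 3.72×10^-4/(0.739·4.27) = 1.179×10^-4 K/W
  R_expanded polystyrene = L/(kA) = 0.0216/(0.0316·4.27) = 0.1601 K/W
  R_conv,out = 1/(hA) = 1/(19.1·4.27) = 0.01226 K/W
ΣR = 0.1725 K/W
ΔT = Q·ΣR = 124 × 0.1725 = 21.39 K
Heat flows outward, so T_out = T_in − ΔT = 23.8 − 21.39 = 2.41 °C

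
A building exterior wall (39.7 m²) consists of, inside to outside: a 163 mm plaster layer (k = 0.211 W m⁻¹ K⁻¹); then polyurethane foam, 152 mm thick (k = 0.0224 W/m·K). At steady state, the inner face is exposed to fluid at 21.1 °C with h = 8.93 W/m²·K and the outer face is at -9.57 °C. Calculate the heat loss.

Series thermal resistances, inner to outer:
  R_conv,in = 1/(hA) = 1/(8.93·39.7) = 0.002821 K/W
  R_plaster = L/(kA) = 0.163/(0.211·39.7) = 0.01946 K/W
  R_polyurethane foam = L/(kA) = 0.152/(0.0224·39.7) = 0.1709 K/W
ΣR = 0.002821 + 0.01946 + 0.1709 = 0.1932 K/W
Q = ΔT/ΣR = (21.1 °C − -9.57 °C)/0.1932 = 159 W

Q = 159 W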